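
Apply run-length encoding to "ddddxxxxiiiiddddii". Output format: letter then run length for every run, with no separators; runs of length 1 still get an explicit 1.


String: "ddddxxxxiiiiddddii"
Scanning for consecutive runs:
  'd' x 4
  'x' x 4
  'i' x 4
  'd' x 4
  'i' x 2
RLE = "d4x4i4d4i2"


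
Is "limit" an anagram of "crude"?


Word 1: "crude" → sorted: cderu
Word 2: "limit" → sorted: iilmt
Same letters? cderu != iilmt
Anagram = No


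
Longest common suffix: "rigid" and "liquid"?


Word 1: "rigid"
Word 2: "liquid"
Comparing from end:
  Pos -1: 'd' == 'd'
  Pos -2: 'i' == 'i'
  Pos -3: 'g' != 'u' (stop)
LCS = "id" (length 2)


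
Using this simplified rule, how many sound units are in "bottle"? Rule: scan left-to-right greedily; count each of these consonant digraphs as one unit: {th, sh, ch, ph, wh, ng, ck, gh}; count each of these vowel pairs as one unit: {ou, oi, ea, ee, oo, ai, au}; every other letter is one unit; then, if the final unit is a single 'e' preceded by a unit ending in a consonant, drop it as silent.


Word: "bottle" (6 letters)
Left-to-right scan:
  (1) 'b' (letter)
  (2) 'o' (letter)
  (3) 't' (letter)
  (4) 't' (letter)
  (5) 'l' (letter)
  (6) 'e' (letter)
Units from scan: 6
Final unit is 'e' after a consonant -> drop as silent (-1)
Sound units = 5 units


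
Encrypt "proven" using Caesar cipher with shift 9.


Word: "proven"
Shift: 9
Each letter → (letter + shift) mod 26:
  'p' (15) + 9 = 24 → 'y'
  'r' (17) + 9 = 0 → 'a'
  'o' (14) + 9 = 23 → 'x'
  'v' (21) + 9 = 4 → 'e'
  'e' (4) + 9 = 13 → 'n'
  'n' (13) + 9 = 22 → 'w'
Result = "yaxenw"


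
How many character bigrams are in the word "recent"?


Word: "recent" (length 6)
Number of 2-grams = length - 2 + 1 = 6 - 2 + 1
= 5


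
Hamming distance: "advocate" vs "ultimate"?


Comparing character by character (same length = 8):
  Pos 0: 'a' vs 'u' !=
  Pos 1: 'd' vs 'l' !=
  Pos 2: 'v' vs 't' !=
  Pos 3: 'o' vs 'i' !=
  Pos 4: 'c' vs 'm' !=
  Pos 5: 'a' vs 'a' =
  Pos 6: 't' vs 't' =
  Pos 7: 'e' vs 'e' =
Hamming distance = 5


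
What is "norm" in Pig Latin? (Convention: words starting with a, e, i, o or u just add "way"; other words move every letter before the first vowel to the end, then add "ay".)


Word: "norm"
Starts with consonant(s) → move to end, add 'ay'
Consonant cluster: "n"
Pig Latin = "ormnay"


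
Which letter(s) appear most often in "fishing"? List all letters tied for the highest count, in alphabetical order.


Word: "fishing"
Letter counts:
  'f': 1
  'g': 1
  'h': 1
  'i': 2
  'n': 1
  's': 1
Maximum count = 2
Most frequent = 'i' (2 times each)


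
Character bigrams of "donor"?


Word: "donor" (length 5)
Number of bigrams = 5 - 2 + 1 = 4
  Position 0: "do"
  Position 1: "on"
  Position 2: "no"
  Position 3: "or"
Bigrams = "do", "on", "no", "or"


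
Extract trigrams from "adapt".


Word: "adapt" (length 5)
Number of trigrams = 5 - 3 + 1 = 3
  Position 0: "ada"
  Position 1: "dap"
  Position 2: "apt"
Trigrams = "ada", "dap", "apt"


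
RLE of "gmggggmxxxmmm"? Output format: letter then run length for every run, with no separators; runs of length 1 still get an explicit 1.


String: "gmggggmxxxmmm"
Scanning for consecutive runs:
  'g' x 1
  'm' x 1
  'g' x 4
  'm' x 1
  'x' x 3
  'm' x 3
RLE = "g1m1g4m1x3m3"


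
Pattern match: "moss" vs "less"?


Pattern of "moss": [0, 1, 2, 2]
Pattern of "less": [0, 1, 2, 2]
Patterns match
Same pattern = Yes


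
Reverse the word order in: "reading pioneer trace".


Original: "reading pioneer trace"
Words (1..n): reading | pioneer | trace
Reversed (n..1): trace | pioneer | reading
Result = "trace pioneer reading"


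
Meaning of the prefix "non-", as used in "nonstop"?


Prefix: non-
As in: nonstop -> non- + stop
Meaning = not


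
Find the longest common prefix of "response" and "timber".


Word 1: "response"
Word 2: "timber"
Comparing from start:
  Pos 0: 'r' != 't' (stop)
LCP = "" (length 0)


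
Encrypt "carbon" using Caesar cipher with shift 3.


Word: "carbon"
Shift: 3
Each letter → (letter + shift) mod 26:
  'c' (2) + 3 = 5 → 'f'
  'a' (0) + 3 = 3 → 'd'
  'r' (17) + 3 = 20 → 'u'
  'b' (1) + 3 = 4 → 'e'
  'o' (14) + 3 = 17 → 'r'
  'n' (13) + 3 = 16 → 'q'
Result = "fduerq"


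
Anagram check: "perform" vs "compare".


Word 1: "perform" → sorted: efmoprr
Word 2: "compare" → sorted: acemopr
Same letters? efmoprr != acemopr
Anagram = No


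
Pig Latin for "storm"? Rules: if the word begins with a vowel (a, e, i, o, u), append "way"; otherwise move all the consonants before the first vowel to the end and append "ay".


Word: "storm"
Starts with consonant(s) → move to end, add 'ay'
Consonant cluster: "st"
Pig Latin = "ormstay"


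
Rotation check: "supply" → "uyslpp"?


Word: "supply", Candidate: "uyslpp"
Method: check if candidate is substring of word+word
"supplysupply" contains "uyslpp"? No
Is rotation = No


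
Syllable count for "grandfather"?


Word: "grandfather"
Syllable breakdown: grand | fa | ther
Counting: 3 parts
= 3 syllables


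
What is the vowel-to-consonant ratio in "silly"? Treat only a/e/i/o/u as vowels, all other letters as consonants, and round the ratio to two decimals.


Word: "silly"
Vowels (a,e,i,o,u): 1
Consonants: 4
Ratio = 1/4
= 0.25


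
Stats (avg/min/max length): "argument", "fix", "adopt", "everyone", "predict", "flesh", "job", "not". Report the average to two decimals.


Lengths: "argument"=8, "fix"=3, "adopt"=5, "everyone"=8, "predict"=7, "flesh"=5, "job"=3, "not"=3
Sum = 42, Count = 8
Average = 42/8 = 5.25
= avg=5.25, min=3, max=8


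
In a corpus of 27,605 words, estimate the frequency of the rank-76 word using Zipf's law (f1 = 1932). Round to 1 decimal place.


Zipf's law: f(r) = f(1) / r
f(1) = 1932
f(76) = 1932 / 76
= 25.4 occurrences


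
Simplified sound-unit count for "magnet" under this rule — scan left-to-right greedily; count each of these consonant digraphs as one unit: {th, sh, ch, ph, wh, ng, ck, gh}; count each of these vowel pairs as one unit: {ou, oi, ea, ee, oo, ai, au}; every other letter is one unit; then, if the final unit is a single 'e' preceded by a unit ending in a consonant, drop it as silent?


Word: "magnet" (6 letters)
Left-to-right scan:
  1. 'm' (letter)
  2. 'a' (letter)
  3. 'g' (letter)
  4. 'n' (letter)
  5. 'e' (letter)
  6. 't' (letter)
Units from scan: 6
Sound units = 6 units


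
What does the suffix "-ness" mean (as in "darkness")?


Suffix: -ness
Example: darkness (dark + -ness)
Meaning = state of being


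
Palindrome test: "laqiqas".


Word: "laqiqas"
Reversed: "saqiqal"
Forward == Backward? laqiqas != saqiqal
Palindrome = No


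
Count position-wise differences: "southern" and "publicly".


Comparing character by character (same length = 8):
  Pos 0: 's' vs 'p' !=
  Pos 1: 'o' vs 'u' !=
  Pos 2: 'u' vs 'b' !=
  Pos 3: 't' vs 'l' !=
  Pos 4: 'h' vs 'i' !=
  Pos 5: 'e' vs 'c' !=
  Pos 6: 'r' vs 'l' !=
  Pos 7: 'n' vs 'y' !=
Hamming distance = 8


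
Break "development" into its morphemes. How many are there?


Word: "development"
Morphemes: develop + -ment
Each morpheme carries meaning
= 2 morphemes


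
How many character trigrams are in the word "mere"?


Word: "mere" (length 4)
Number of 3-grams = length - 3 + 1 = 4 - 3 + 1
= 2


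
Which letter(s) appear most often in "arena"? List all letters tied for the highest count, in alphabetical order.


Word: "arena"
Letter counts:
  'a': 2
  'e': 1
  'n': 1
  'r': 1
Maximum count = 2
Most frequent = 'a' (2 times each)


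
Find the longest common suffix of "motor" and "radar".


Word 1: "motor"
Word 2: "radar"
Comparing from end:
  Pos -1: 'r' == 'r'
  Pos -2: 'o' != 'a' (stop)
LCS = "r" (length 1)


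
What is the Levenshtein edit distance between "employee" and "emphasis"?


Word 1: "employee" (length 8)
Word 2: "emphasis" (length 8)
One optimal edit sequence (insert/delete/substitute each cost 1):
  1. keep 'e'
  2. keep 'm'
  3. keep 'p'
  4. substitute 'l' -> 'h'  (+1)
  5. substitute 'o' -> 'a'  (+1)
  6. substitute 'y' -> 's'  (+1)
  7. substitute 'e' -> 'i'  (+1)
  8. substitute 'e' -> 's'  (+1)
Total edit operations: 5
Edit distance = 5


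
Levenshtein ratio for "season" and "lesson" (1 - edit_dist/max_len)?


Word 1: "season" (length 6)
Word 2: "lesson" (length 6)
One optimal edit sequence:
  1. substitute 's' -> 'l'  (+1)
  2. keep 'e'
  3. substitute 'a' -> 's'  (+1)
  4. keep 's'
  5. keep 'o'
  6. keep 'n'
Edit distance = 2
Max length = max(6, 6) = 6
Similarity = 1 - 2/6
= 0.6667


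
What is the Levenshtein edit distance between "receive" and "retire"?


Word 1: "receive" (length 7)
Word 2: "retire" (length 6)
One optimal edit sequence (insert/delete/substitute each cost 1):
  1. keep 'r'
  2. keep 'e'
  3. delete 'c'  (+1)
  4. substitute 'e' -> 't'  (+1)
  5. keep 'i'
  6. substitute 'v' -> 'r'  (+1)
  7. keep 'e'
Total edit operations: 3
Edit distance = 3


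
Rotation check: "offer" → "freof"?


Word: "offer", Candidate: "freof"
Method: check if candidate is substring of word+word
"offeroffer" contains "freof"? No
Is rotation = No


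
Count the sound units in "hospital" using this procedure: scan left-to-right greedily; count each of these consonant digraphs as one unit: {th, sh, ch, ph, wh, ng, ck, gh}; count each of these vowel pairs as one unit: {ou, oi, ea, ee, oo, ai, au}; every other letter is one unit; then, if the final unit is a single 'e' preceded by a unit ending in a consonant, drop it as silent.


Word: "hospital" (8 letters)
Left-to-right scan:
  (1) 'h' (letter)
  (2) 'o' (letter)
  (3) 's' (letter)
  (4) 'p' (letter)
  (5) 'i' (letter)
  (6) 't' (letter)
  (7) 'a' (letter)
  (8) 'l' (letter)
Units from scan: 8
Sound units = 8 units


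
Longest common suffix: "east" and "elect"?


Word 1: "east"
Word 2: "elect"
Comparing from end:
  Pos -1: 't' == 't'
  Pos -2: 's' != 'c' (stop)
LCS = "t" (length 1)


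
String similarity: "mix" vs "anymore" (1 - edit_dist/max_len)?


Word 1: "mix" (length 3)
Word 2: "anymore" (length 7)
One optimal edit sequence:
  1. insert 'a'  (+1)
  2. insert 'n'  (+1)
  3. insert 'y'  (+1)
  4. keep 'm'
  5. insert 'o'  (+1)
  6. substitute 'i' -> 'r'  (+1)
  7. substitute 'x' -> 'e'  (+1)
Edit distance = 6
Max length = max(3, 7) = 7
Similarity = 1 - 6/7
= 0.1429


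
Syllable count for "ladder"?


Word: "ladder"
Syllable breakdown: lad / der
Counting: 2 parts
= 2 syllables


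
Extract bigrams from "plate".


Word: "plate" (length 5)
Number of bigrams = 5 - 2 + 1 = 4
  Position 0: "pl"
  Position 1: "la"
  Position 2: "at"
  Position 3: "te"
Bigrams = "pl", "la", "at", "te"


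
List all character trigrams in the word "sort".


Word: "sort" (length 4)
Number of trigrams = 4 - 3 + 1 = 2
  Position 0: "sor"
  Position 1: "ort"
Trigrams = "sor", "ort"


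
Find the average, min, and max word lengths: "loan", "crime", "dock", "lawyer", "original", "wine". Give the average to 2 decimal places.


Lengths: "loan"=4, "crime"=5, "dock"=4, "lawyer"=6, "original"=8, "wine"=4
Sum = 31, Count = 6
Average = 31/6 = 5.17
= avg=5.17, min=4, max=8


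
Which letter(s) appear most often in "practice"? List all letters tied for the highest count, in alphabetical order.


Word: "practice"
Letter counts:
  'a': 1
  'c': 2
  'e': 1
  'i': 1
  'p': 1
  'r': 1
  't': 1
Maximum count = 2
Most frequent = 'c' (2 times each)


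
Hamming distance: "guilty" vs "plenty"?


Comparing character by character (same length = 6):
  Pos 0: 'g' vs 'p' !=
  Pos 1: 'u' vs 'l' !=
  Pos 2: 'i' vs 'e' !=
  Pos 3: 'l' vs 'n' !=
  Pos 4: 't' vs 't' =
  Pos 5: 'y' vs 'y' =
Hamming distance = 4


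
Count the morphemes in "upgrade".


Word: "upgrade"
Morphemes: up- | grade
Each morpheme carries meaning
= 2 morphemes


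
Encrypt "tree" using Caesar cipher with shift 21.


Word: "tree"
Shift: 21
Each letter → (letter + shift) mod 26:
  't' (19) + 21 = 14 → 'o'
  'r' (17) + 21 = 12 → 'm'
  'e' (4) + 21 = 25 → 'z'
  'e' (4) + 21 = 25 → 'z'
Result = "omzz"


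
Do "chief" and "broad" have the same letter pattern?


Pattern of "chief": [0, 1, 2, 3, 4]
Pattern of "broad": [0, 1, 2, 3, 4]
Patterns match
Same pattern = Yes


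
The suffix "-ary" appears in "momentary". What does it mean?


Suffix: -ary
As in: momentary -> moment + -ary
Meaning = relating to


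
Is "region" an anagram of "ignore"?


Word 1: "ignore" → sorted: eginor
Word 2: "region" → sorted: eginor
Same letters? eginor == eginor
Anagram = Yes


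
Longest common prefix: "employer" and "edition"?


Word 1: "employer"
Word 2: "edition"
Comparing from start:
  Pos 0: 'e' == 'e'
  Pos 1: 'm' != 'd' (stop)
LCP = "e" (length 1)


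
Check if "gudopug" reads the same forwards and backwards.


Word: "gudopug"
Reversed: "gupodug"
Forward == Backward? gudopug != gupodug
Palindrome = No


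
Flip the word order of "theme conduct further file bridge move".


Original: "theme conduct further file bridge move"
Words (1..n): theme | conduct | further | file | bridge | move
Reversed (n..1): move | bridge | file | further | conduct | theme
Result = "move bridge file further conduct theme"


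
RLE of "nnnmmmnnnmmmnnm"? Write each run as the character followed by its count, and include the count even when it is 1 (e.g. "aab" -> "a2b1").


String: "nnnmmmnnnmmmnnm"
Scanning for consecutive runs:
  'n' x 3
  'm' x 3
  'n' x 3
  'm' x 3
  'n' x 2
  'm' x 1
RLE = "n3m3n3m3n2m1"


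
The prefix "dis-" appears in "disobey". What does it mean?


Prefix: dis-
As in: disobey -> dis- + obey
Meaning = not / opposite


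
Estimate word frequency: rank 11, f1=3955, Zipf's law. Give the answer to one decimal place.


Zipf's law: f(r) = f(1) / r
f(1) = 3955
f(11) = 3955 / 11
= 359.5 occurrences


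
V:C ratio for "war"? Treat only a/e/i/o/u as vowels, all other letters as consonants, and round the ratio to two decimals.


Word: "war"
Vowels (a,e,i,o,u): 1
Consonants: 2
Ratio = 1/2
= 0.50


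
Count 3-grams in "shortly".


Word: "shortly" (length 7)
Number of 3-grams = length - 3 + 1 = 7 - 3 + 1
= 5


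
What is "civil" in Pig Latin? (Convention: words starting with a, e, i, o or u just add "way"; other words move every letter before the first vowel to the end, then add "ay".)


Word: "civil"
Starts with consonant(s) → move to end, add 'ay'
Consonant cluster: "c"
Pig Latin = "ivilcay"


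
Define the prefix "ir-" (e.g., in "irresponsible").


Prefix: ir-
Example: irresponsible (ir- + responsible)
Meaning = not


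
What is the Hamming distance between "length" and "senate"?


Comparing character by character (same length = 6):
  Pos 0: 'l' vs 's' !=
  Pos 1: 'e' vs 'e' =
  Pos 2: 'n' vs 'n' =
  Pos 3: 'g' vs 'a' !=
  Pos 4: 't' vs 't' =
  Pos 5: 'h' vs 'e' !=
Hamming distance = 3


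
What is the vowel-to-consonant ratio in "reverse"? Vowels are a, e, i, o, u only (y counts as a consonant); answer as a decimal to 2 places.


Word: "reverse"
Vowels (a,e,i,o,u): 3
Consonants: 4
Ratio = 3/4
= 0.75


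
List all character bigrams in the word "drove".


Word: "drove" (length 5)
Number of bigrams = 5 - 2 + 1 = 4
  Position 0: "dr"
  Position 1: "ro"
  Position 2: "ov"
  Position 3: "ve"
Bigrams = "dr", "ro", "ov", "ve"


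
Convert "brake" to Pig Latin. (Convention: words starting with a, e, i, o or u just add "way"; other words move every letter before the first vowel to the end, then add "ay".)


Word: "brake"
Starts with consonant(s) → move to end, add 'ay'
Consonant cluster: "br"
Pig Latin = "akebray"


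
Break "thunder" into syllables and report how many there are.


Word: "thunder"
Syllable breakdown: thun-der
Counting: 2 parts
= 2 syllables


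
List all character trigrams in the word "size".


Word: "size" (length 4)
Number of trigrams = 4 - 3 + 1 = 2
  Position 0: "siz"
  Position 1: "ize"
Trigrams = "siz", "ize"


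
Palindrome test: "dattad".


Word: "dattad"
Reversed: "dattad"
Forward == Backward? dattad == dattad
Palindrome = Yes


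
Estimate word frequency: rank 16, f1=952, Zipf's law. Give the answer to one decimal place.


Zipf's law: f(r) = f(1) / r
f(1) = 952
f(16) = 952 / 16
= 59.5 occurrences


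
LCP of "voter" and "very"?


Word 1: "voter"
Word 2: "very"
Comparing from start:
  Pos 0: 'v' == 'v'
  Pos 1: 'o' != 'e' (stop)
LCP = "v" (length 1)


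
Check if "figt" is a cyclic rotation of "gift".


Word: "gift", Candidate: "figt"
Method: check if candidate is substring of word+word
"giftgift" contains "figt"? No
Is rotation = No


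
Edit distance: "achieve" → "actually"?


Word 1: "achieve" (length 7)
Word 2: "actually" (length 8)
One optimal edit sequence (insert/delete/substitute each cost 1):
  1. keep 'a'
  2. keep 'c'
  3. insert 't'  (+1)
  4. substitute 'h' -> 'u'  (+1)
  5. substitute 'i' -> 'a'  (+1)
  6. substitute 'e' -> 'l'  (+1)
  7. substitute 'v' -> 'l'  (+1)
  8. substitute 'e' -> 'y'  (+1)
Total edit operations: 6
Edit distance = 6


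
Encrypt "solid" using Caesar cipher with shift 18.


Word: "solid"
Shift: 18
Each letter → (letter + shift) mod 26:
  's' (18) + 18 = 10 → 'k'
  'o' (14) + 18 = 6 → 'g'
  'l' (11) + 18 = 3 → 'd'
  'i' (8) + 18 = 0 → 'a'
  'd' (3) + 18 = 21 → 'v'
Result = "kgdav"


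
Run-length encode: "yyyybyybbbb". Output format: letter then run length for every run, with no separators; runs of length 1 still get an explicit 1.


String: "yyyybyybbbb"
Scanning for consecutive runs:
  'y' x 4
  'b' x 1
  'y' x 2
  'b' x 4
RLE = "y4b1y2b4"


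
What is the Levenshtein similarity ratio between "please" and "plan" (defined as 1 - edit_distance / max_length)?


Word 1: "please" (length 6)
Word 2: "plan" (length 4)
One optimal edit sequence:
  1. keep 'p'
  2. keep 'l'
  3. delete 'e'  (+1)
  4. keep 'a'
  5. delete 's'  (+1)
  6. substitute 'e' -> 'n'  (+1)
Edit distance = 3
Max length = max(6, 4) = 6
Similarity = 1 - 3/6
= 0.5000


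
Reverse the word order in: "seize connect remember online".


Original: "seize connect remember online"
Words (1..n): seize | connect | remember | online
Reversed (n..1): online | remember | connect | seize
Result = "online remember connect seize"


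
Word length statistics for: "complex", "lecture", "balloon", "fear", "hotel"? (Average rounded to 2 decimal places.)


Lengths: "complex"=7, "lecture"=7, "balloon"=7, "fear"=4, "hotel"=5
Sum = 30, Count = 5
Average = 30/5 = 6.00
= avg=6.00, min=4, max=7


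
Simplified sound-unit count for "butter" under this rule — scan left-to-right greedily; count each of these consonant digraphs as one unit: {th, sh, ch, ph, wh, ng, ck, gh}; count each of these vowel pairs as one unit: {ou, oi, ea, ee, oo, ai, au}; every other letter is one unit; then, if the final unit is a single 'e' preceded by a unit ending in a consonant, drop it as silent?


Word: "butter" (6 letters)
Left-to-right scan:
  [1] 'b' (letter)
  [2] 'u' (letter)
  [3] 't' (letter)
  [4] 't' (letter)
  [5] 'e' (letter)
  [6] 'r' (letter)
Units from scan: 6
Sound units = 6 units


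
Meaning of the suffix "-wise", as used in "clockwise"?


Suffix: -wise
Example: clockwise (clock + -wise)
Meaning = in the manner of


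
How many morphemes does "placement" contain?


Word: "placement"
Morphemes: place | -ment
Each morpheme carries meaning
= 2 morphemes


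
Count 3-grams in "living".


Word: "living" (length 6)
Number of 3-grams = length - 3 + 1 = 6 - 3 + 1
= 4


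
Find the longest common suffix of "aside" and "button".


Word 1: "aside"
Word 2: "button"
Comparing from end:
  Pos -1: 'e' != 'n' (stop)
LCS = "" (length 0)


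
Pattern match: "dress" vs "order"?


Pattern of "dress": [0, 1, 2, 3, 3]
Pattern of "order": [0, 1, 2, 3, 1]
Patterns do not match
Same pattern = No


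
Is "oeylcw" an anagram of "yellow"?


Word 1: "yellow" → sorted: ellowy
Word 2: "oeylcw" → sorted: celowy
Same letters? ellowy != celowy
Anagram = No


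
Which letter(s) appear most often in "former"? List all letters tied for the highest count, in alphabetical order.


Word: "former"
Letter counts:
  'e': 1
  'f': 1
  'm': 1
  'o': 1
  'r': 2
Maximum count = 2
Most frequent = 'r' (2 times each)


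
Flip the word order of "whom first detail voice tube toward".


Original: "whom first detail voice tube toward"
Words (1..n): whom | first | detail | voice | tube | toward
Reversed (n..1): toward | tube | voice | detail | first | whom
Result = "toward tube voice detail first whom"


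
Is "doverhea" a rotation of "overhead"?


Word: "overhead", Candidate: "doverhea"
Method: check if candidate is substring of word+word
"overheadoverhead" contains "doverhea"? Yes
Is rotation = Yes


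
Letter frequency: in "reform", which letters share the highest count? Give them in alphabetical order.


Word: "reform"
Letter counts:
  'e': 1
  'f': 1
  'm': 1
  'o': 1
  'r': 2
Maximum count = 2
Most frequent = 'r' (2 times each)


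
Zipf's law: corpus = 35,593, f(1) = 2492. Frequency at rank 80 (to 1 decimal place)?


Zipf's law: f(r) = f(1) / r
f(1) = 2492
f(80) = 2492 / 80
= 31.2 occurrences


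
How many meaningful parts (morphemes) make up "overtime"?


Word: "overtime"
Morphemes: over- | time
Each morpheme carries meaning
= 2 morphemes


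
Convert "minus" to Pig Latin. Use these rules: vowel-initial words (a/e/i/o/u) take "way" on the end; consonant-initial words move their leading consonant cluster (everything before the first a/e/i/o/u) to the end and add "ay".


Word: "minus"
Starts with consonant(s) → move to end, add 'ay'
Consonant cluster: "m"
Pig Latin = "inusmay"


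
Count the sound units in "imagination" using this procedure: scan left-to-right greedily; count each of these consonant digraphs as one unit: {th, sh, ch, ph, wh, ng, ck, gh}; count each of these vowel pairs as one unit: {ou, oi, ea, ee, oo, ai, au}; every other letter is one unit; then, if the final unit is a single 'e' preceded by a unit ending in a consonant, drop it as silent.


Word: "imagination" (11 letters)
Left-to-right scan:
  (1) 'i' (letter)
  (2) 'm' (letter)
  (3) 'a' (letter)
  (4) 'g' (letter)
  (5) 'i' (letter)
  (6) 'n' (letter)
  (7) 'a' (letter)
  (8) 't' (letter)
  (9) 'i' (letter)
  (10) 'o' (letter)
  (11) 'n' (letter)
Units from scan: 11
Sound units = 11 units


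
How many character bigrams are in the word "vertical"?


Word: "vertical" (length 8)
Number of 2-grams = length - 2 + 1 = 8 - 2 + 1
= 7


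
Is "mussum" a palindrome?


Word: "mussum"
Reversed: "mussum"
Forward == Backward? mussum == mussum
Palindrome = Yes


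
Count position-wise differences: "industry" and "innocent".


Comparing character by character (same length = 8):
  Pos 0: 'i' vs 'i' =
  Pos 1: 'n' vs 'n' =
  Pos 2: 'd' vs 'n' !=
  Pos 3: 'u' vs 'o' !=
  Pos 4: 's' vs 'c' !=
  Pos 5: 't' vs 'e' !=
  Pos 6: 'r' vs 'n' !=
  Pos 7: 'y' vs 't' !=
Hamming distance = 6


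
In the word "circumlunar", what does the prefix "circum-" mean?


Prefix: circum-
As in: circumlunar -> circum- + lunar
Meaning = around


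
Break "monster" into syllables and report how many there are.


Word: "monster"
Syllable breakdown: mon-ster
Counting: 2 parts
= 2 syllables


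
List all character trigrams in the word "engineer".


Word: "engineer" (length 8)
Number of trigrams = 8 - 3 + 1 = 6
  Position 0: "eng"
  Position 1: "ngi"
  Position 2: "gin"
  Position 3: "ine"
  Position 4: "nee"
  Position 5: "eer"
Trigrams = "eng", "ngi", "gin", "ine", "nee", "eer"


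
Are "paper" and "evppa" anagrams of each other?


Word 1: "paper" → sorted: aeppr
Word 2: "evppa" → sorted: aeppv
Same letters? aeppr != aeppv
Anagram = No


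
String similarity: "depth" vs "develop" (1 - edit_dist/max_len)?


Word 1: "depth" (length 5)
Word 2: "develop" (length 7)
One optimal edit sequence:
  1. keep 'd'
  2. insert 'e'  (+1)
  3. insert 'v'  (+1)
  4. keep 'e'
  5. substitute 'p' -> 'l'  (+1)
  6. substitute 't' -> 'o'  (+1)
  7. substitute 'h' -> 'p'  (+1)
Edit distance = 5
Max length = max(5, 7) = 7
Similarity = 1 - 5/7
= 0.2857


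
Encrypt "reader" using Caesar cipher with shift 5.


Word: "reader"
Shift: 5
Each letter → (letter + shift) mod 26:
  'r' (17) + 5 = 22 → 'w'
  'e' (4) + 5 = 9 → 'j'
  'a' (0) + 5 = 5 → 'f'
  'd' (3) + 5 = 8 → 'i'
  'e' (4) + 5 = 9 → 'j'
  'r' (17) + 5 = 22 → 'w'
Result = "wjfijw"


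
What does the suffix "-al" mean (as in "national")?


Suffix: -al
Example: national (nation + -al)
Meaning = relating to


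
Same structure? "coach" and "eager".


Pattern of "coach": [0, 1, 2, 0, 3]
Pattern of "eager": [0, 1, 2, 0, 3]
Patterns match
Same pattern = Yes


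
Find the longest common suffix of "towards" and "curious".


Word 1: "towards"
Word 2: "curious"
Comparing from end:
  Pos -1: 's' == 's'
  Pos -2: 'd' != 'u' (stop)
LCS = "s" (length 1)


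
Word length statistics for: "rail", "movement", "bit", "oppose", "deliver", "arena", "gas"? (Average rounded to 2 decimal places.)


Lengths: "rail"=4, "movement"=8, "bit"=3, "oppose"=6, "deliver"=7, "arena"=5, "gas"=3
Sum = 36, Count = 7
Average = 36/7 = 5.14
= avg=5.14, min=3, max=8


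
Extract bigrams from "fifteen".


Word: "fifteen" (length 7)
Number of bigrams = 7 - 2 + 1 = 6
  Position 0: "fi"
  Position 1: "if"
  Position 2: "ft"
  Position 3: "te"
  Position 4: "ee"
  Position 5: "en"
Bigrams = "fi", "if", "ft", "te", "ee", "en"


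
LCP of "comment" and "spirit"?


Word 1: "comment"
Word 2: "spirit"
Comparing from start:
  Pos 0: 'c' != 's' (stop)
LCP = "" (length 0)


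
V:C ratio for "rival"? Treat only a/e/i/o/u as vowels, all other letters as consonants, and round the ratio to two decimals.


Word: "rival"
Vowels (a,e,i,o,u): 2
Consonants: 3
Ratio = 2/3
= 0.67


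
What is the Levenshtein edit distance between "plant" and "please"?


Word 1: "plant" (length 5)
Word 2: "please" (length 6)
One optimal edit sequence (insert/delete/substitute each cost 1):
  1. keep 'p'
  2. keep 'l'
  3. insert 'e'  (+1)
  4. keep 'a'
  5. substitute 'n' -> 's'  (+1)
  6. substitute 't' -> 'e'  (+1)
Total edit operations: 3
Edit distance = 3


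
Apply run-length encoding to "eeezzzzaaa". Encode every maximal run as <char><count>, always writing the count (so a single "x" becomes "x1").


String: "eeezzzzaaa"
Scanning for consecutive runs:
  'e' x 3
  'z' x 4
  'a' x 3
RLE = "e3z4a3"


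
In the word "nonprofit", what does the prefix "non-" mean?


Prefix: non-
Example: nonprofit = non- + profit
Meaning = not


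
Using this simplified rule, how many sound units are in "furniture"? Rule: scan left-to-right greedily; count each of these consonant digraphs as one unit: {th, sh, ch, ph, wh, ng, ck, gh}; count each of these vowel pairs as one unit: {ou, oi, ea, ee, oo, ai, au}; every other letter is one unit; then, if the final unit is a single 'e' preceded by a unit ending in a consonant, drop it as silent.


Word: "furniture" (9 letters)
Left-to-right scan:
  (1) 'f' (letter)
  (2) 'u' (letter)
  (3) 'r' (letter)
  (4) 'n' (letter)
  (5) 'i' (letter)
  (6) 't' (letter)
  (7) 'u' (letter)
  (8) 'r' (letter)
  (9) 'e' (letter)
Units from scan: 9
Final unit is 'e' after a consonant -> drop as silent (-1)
Sound units = 8 units


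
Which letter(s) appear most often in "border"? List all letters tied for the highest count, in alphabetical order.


Word: "border"
Letter counts:
  'b': 1
  'd': 1
  'e': 1
  'o': 1
  'r': 2
Maximum count = 2
Most frequent = 'r' (2 times each)


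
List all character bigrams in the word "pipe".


Word: "pipe" (length 4)
Number of bigrams = 4 - 2 + 1 = 3
  Position 0: "pi"
  Position 1: "ip"
  Position 2: "pe"
Bigrams = "pi", "ip", "pe"


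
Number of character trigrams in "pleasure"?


Word: "pleasure" (length 8)
Number of 3-grams = length - 3 + 1 = 8 - 3 + 1
= 6


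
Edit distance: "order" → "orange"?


Word 1: "order" (length 5)
Word 2: "orange" (length 6)
One optimal edit sequence (insert/delete/substitute each cost 1):
  1. keep 'o'
  2. keep 'r'
  3. insert 'a'  (+1)
  4. substitute 'd' -> 'n'  (+1)
  5. substitute 'e' -> 'g'  (+1)
  6. substitute 'r' -> 'e'  (+1)
Total edit operations: 4
Edit distance = 4


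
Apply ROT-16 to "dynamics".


Word: "dynamics"
Shift: 16
Each letter → (letter + shift) mod 26:
  'd' (3) + 16 = 19 → 't'
  'y' (24) + 16 = 14 → 'o'
  'n' (13) + 16 = 3 → 'd'
  'a' (0) + 16 = 16 → 'q'
  'm' (12) + 16 = 2 → 'c'
  'i' (8) + 16 = 24 → 'y'
  'c' (2) + 16 = 18 → 's'
  's' (18) + 16 = 8 → 'i'
Result = "todqcysi"


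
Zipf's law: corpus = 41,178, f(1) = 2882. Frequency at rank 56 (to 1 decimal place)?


Zipf's law: f(r) = f(1) / r
f(1) = 2882
f(56) = 2882 / 56
= 51.5 occurrences


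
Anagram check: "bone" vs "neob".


Word 1: "bone" → sorted: beno
Word 2: "neob" → sorted: beno
Same letters? beno == beno
Anagram = Yes


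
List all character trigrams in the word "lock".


Word: "lock" (length 4)
Number of trigrams = 4 - 3 + 1 = 2
  Position 0: "loc"
  Position 1: "ock"
Trigrams = "loc", "ock"


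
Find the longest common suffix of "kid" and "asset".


Word 1: "kid"
Word 2: "asset"
Comparing from end:
  Pos -1: 'd' != 't' (stop)
LCS = "" (length 0)


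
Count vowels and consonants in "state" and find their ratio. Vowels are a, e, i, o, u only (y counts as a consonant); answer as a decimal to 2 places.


Word: "state"
Vowels (a,e,i,o,u): 2
Consonants: 3
Ratio = 2/3
= 0.67


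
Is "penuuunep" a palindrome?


Word: "penuuunep"
Reversed: "penuuunep"
Forward == Backward? penuuunep == penuuunep
Palindrome = Yes


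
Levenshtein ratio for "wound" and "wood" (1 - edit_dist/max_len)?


Word 1: "wound" (length 5)
Word 2: "wood" (length 4)
One optimal edit sequence:
  1. keep 'w'
  2. keep 'o'
  3. delete 'u'  (+1)
  4. substitute 'n' -> 'o'  (+1)
  5. keep 'd'
Edit distance = 2
Max length = max(5, 4) = 5
Similarity = 1 - 2/5
= 0.6000


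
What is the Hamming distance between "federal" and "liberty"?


Comparing character by character (same length = 7):
  Pos 0: 'f' vs 'l' !=
  Pos 1: 'e' vs 'i' !=
  Pos 2: 'd' vs 'b' !=
  Pos 3: 'e' vs 'e' =
  Pos 4: 'r' vs 'r' =
  Pos 5: 'a' vs 't' !=
  Pos 6: 'l' vs 'y' !=
Hamming distance = 5


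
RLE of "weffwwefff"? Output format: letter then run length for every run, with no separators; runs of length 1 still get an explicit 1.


String: "weffwwefff"
Scanning for consecutive runs:
  'w' x 1
  'e' x 1
  'f' x 2
  'w' x 2
  'e' x 1
  'f' x 3
RLE = "w1e1f2w2e1f3"


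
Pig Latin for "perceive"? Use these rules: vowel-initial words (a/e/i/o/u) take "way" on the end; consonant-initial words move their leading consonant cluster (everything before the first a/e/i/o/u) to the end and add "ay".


Word: "perceive"
Starts with consonant(s) → move to end, add 'ay'
Consonant cluster: "p"
Pig Latin = "erceivepay"


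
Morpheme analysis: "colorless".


Word: "colorless"
Morphemes: color + -less
Each morpheme carries meaning
= 2 morphemes


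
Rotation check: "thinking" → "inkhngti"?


Word: "thinking", Candidate: "inkhngti"
Method: check if candidate is substring of word+word
"thinkingthinking" contains "inkhngti"? No
Is rotation = No


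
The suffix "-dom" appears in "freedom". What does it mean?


Suffix: -dom
Example: freedom = free + -dom
Meaning = state / realm


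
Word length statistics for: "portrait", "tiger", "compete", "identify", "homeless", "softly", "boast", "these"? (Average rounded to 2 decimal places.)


Lengths: "portrait"=8, "tiger"=5, "compete"=7, "identify"=8, "homeless"=8, "softly"=6, "boast"=5, "these"=5
Sum = 52, Count = 8
Average = 52/8 = 6.50
= avg=6.50, min=5, max=8


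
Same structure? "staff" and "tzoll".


Pattern of "staff": [0, 1, 2, 3, 3]
Pattern of "tzoll": [0, 1, 2, 3, 3]
Patterns match
Same pattern = Yes


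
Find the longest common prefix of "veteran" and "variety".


Word 1: "veteran"
Word 2: "variety"
Comparing from start:
  Pos 0: 'v' == 'v'
  Pos 1: 'e' != 'a' (stop)
LCP = "v" (length 1)


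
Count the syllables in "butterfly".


Word: "butterfly"
Syllable breakdown: but / ter / fly
Counting: 3 parts
= 3 syllables


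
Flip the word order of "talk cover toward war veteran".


Original: "talk cover toward war veteran"
Words (1..n): talk | cover | toward | war | veteran
Reversed (n..1): veteran | war | toward | cover | talk
Result = "veteran war toward cover talk"


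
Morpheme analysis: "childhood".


Word: "childhood"
Morphemes: child + -hood
Each morpheme carries meaning
= 2 morphemes


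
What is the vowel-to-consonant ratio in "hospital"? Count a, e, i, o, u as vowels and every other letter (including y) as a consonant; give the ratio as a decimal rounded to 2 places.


Word: "hospital"
Vowels (a,e,i,o,u): 3
Consonants: 5
Ratio = 3/5
= 0.60


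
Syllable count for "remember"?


Word: "remember"
Syllable breakdown: re | mem | ber
Counting: 3 parts
= 3 syllables


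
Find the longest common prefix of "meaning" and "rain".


Word 1: "meaning"
Word 2: "rain"
Comparing from start:
  Pos 0: 'm' != 'r' (stop)
LCP = "" (length 0)


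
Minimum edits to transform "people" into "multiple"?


Word 1: "people" (length 6)
Word 2: "multiple" (length 8)
One optimal edit sequence (insert/delete/substitute each cost 1):
  1. insert 'm'  (+1)
  2. insert 'u'  (+1)
  3. substitute 'p' -> 'l'  (+1)
  4. substitute 'e' -> 't'  (+1)
  5. substitute 'o' -> 'i'  (+1)
  6. keep 'p'
  7. keep 'l'
  8. keep 'e'
Total edit operations: 5
Edit distance = 5


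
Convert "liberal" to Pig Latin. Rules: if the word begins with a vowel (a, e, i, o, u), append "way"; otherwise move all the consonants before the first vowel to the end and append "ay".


Word: "liberal"
Starts with consonant(s) → move to end, add 'ay'
Consonant cluster: "l"
Pig Latin = "iberallay"


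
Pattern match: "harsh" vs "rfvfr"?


Pattern of "harsh": [0, 1, 2, 3, 0]
Pattern of "rfvfr": [0, 1, 2, 1, 0]
Patterns do not match
Same pattern = No


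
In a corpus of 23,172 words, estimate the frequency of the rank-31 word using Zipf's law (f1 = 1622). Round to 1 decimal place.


Zipf's law: f(r) = f(1) / r
f(1) = 1622
f(31) = 1622 / 31
= 52.3 occurrences


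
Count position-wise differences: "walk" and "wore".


Comparing character by character (same length = 4):
  Pos 0: 'w' vs 'w' =
  Pos 1: 'a' vs 'o' !=
  Pos 2: 'l' vs 'r' !=
  Pos 3: 'k' vs 'e' !=
Hamming distance = 3


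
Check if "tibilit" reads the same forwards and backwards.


Word: "tibilit"
Reversed: "tilibit"
Forward == Backward? tibilit != tilibit
Palindrome = No


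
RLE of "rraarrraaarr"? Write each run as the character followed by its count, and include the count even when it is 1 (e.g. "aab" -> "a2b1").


String: "rraarrraaarr"
Scanning for consecutive runs:
  'r' x 2
  'a' x 2
  'r' x 3
  'a' x 3
  'r' x 2
RLE = "r2a2r3a3r2"


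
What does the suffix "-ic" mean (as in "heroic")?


Suffix: -ic
As in: heroic -> hero + -ic
Meaning = relating to


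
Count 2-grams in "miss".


Word: "miss" (length 4)
Number of 2-grams = length - 2 + 1 = 4 - 2 + 1
= 3


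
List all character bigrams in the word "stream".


Word: "stream" (length 6)
Number of bigrams = 6 - 2 + 1 = 5
  Position 0: "st"
  Position 1: "tr"
  Position 2: "re"
  Position 3: "ea"
  Position 4: "am"
Bigrams = "st", "tr", "re", "ea", "am"


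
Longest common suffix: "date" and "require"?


Word 1: "date"
Word 2: "require"
Comparing from end:
  Pos -1: 'e' == 'e'
  Pos -2: 't' != 'r' (stop)
LCS = "e" (length 1)


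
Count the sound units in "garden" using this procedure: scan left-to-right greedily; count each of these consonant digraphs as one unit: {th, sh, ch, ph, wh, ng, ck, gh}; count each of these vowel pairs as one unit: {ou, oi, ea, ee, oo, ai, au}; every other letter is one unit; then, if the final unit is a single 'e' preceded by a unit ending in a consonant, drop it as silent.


Word: "garden" (6 letters)
Left-to-right scan:
  (1) 'g' (letter)
  (2) 'a' (letter)
  (3) 'r' (letter)
  (4) 'd' (letter)
  (5) 'e' (letter)
  (6) 'n' (letter)
Units from scan: 6
Sound units = 6 units


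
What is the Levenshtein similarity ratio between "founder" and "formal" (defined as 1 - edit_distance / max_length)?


Word 1: "founder" (length 7)
Word 2: "formal" (length 6)
One optimal edit sequence:
  1. keep 'f'
  2. keep 'o'
  3. delete 'u'  (+1)
  4. substitute 'n' -> 'r'  (+1)
  5. substitute 'd' -> 'm'  (+1)
  6. substitute 'e' -> 'a'  (+1)
  7. substitute 'r' -> 'l'  (+1)
Edit distance = 5
Max length = max(7, 6) = 7
Similarity = 1 - 5/7
= 0.2857


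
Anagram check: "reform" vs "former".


Word 1: "reform" → sorted: efmorr
Word 2: "former" → sorted: efmorr
Same letters? efmorr == efmorr
Anagram = Yes


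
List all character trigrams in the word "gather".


Word: "gather" (length 6)
Number of trigrams = 6 - 3 + 1 = 4
  Position 0: "gat"
  Position 1: "ath"
  Position 2: "the"
  Position 3: "her"
Trigrams = "gat", "ath", "the", "her"


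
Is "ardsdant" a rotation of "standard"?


Word: "standard", Candidate: "ardsdant"
Method: check if candidate is substring of word+word
"standardstandard" contains "ardsdant"? No
Is rotation = No


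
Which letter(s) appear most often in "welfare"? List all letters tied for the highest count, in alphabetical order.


Word: "welfare"
Letter counts:
  'a': 1
  'e': 2
  'f': 1
  'l': 1
  'r': 1
  'w': 1
Maximum count = 2
Most frequent = 'e' (2 times each)


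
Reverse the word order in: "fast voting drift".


Original: "fast voting drift"
Words (1..n): fast | voting | drift
Reversed (n..1): drift | voting | fast
Result = "drift voting fast"


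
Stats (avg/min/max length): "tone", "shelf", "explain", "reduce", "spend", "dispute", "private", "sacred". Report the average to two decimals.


Lengths: "tone"=4, "shelf"=5, "explain"=7, "reduce"=6, "spend"=5, "dispute"=7, "private"=7, "sacred"=6
Sum = 47, Count = 8
Average = 47/8 = 5.88
= avg=5.88, min=4, max=7


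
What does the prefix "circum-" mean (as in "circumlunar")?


Prefix: circum-
As in: circumlunar -> circum- + lunar
Meaning = around


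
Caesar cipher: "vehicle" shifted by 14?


Word: "vehicle"
Shift: 14
Each letter → (letter + shift) mod 26:
  'v' (21) + 14 = 9 → 'j'
  'e' (4) + 14 = 18 → 's'
  'h' (7) + 14 = 21 → 'v'
  'i' (8) + 14 = 22 → 'w'
  'c' (2) + 14 = 16 → 'q'
  'l' (11) + 14 = 25 → 'z'
  'e' (4) + 14 = 18 → 's'
Result = "jsvwqzs"


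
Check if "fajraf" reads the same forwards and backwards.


Word: "fajraf"
Reversed: "farjaf"
Forward == Backward? fajraf != farjaf
Palindrome = No


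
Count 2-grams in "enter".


Word: "enter" (length 5)
Number of 2-grams = length - 2 + 1 = 5 - 2 + 1
= 4


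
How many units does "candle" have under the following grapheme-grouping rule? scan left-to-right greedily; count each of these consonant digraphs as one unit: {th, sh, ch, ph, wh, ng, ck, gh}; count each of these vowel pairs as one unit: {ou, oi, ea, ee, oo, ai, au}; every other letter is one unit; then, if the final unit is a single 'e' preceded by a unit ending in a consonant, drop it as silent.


Word: "candle" (6 letters)
Left-to-right scan:
  [1] 'c' (letter)
  [2] 'a' (letter)
  [3] 'n' (letter)
  [4] 'd' (letter)
  [5] 'l' (letter)
  [6] 'e' (letter)
Units from scan: 6
Final unit is 'e' after a consonant -> drop as silent (-1)
Sound units = 5 units


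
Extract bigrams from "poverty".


Word: "poverty" (length 7)
Number of bigrams = 7 - 2 + 1 = 6
  Position 0: "po"
  Position 1: "ov"
  Position 2: "ve"
  Position 3: "er"
  Position 4: "rt"
  Position 5: "ty"
Bigrams = "po", "ov", "ve", "er", "rt", "ty"
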